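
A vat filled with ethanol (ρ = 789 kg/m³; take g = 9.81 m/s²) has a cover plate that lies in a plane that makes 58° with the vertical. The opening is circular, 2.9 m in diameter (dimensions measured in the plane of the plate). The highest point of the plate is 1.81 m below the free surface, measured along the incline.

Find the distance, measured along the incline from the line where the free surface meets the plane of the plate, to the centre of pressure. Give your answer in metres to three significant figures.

γ = ρg = 789 × 9.81 / 1000 = 7.74009 kN/m³.
The plate makes 58° with the vertical, i.e. θ = 90° − 58° = 32° to the horizontal. Measuring y along the incline from the free-surface line, vertical depth h = y·sinθ with sinθ = 0.529919.
The centroid is at the centre, 1.45 m below the top of the plate, so y_c = 1.81 + 1.45 = 3.26 m and h_c = 3.26 × 0.529919 = 1.72754 m.
A = π(1.45)² = 6.6052 m².
Resultant F = γ·h_c·A = 7.74009 × 1.72754 × 6.6052 = 88.3202 kN.
I_c = πr⁴/4 = π × 1.45⁴/4 = 3.47186 m⁴.
Centre of pressure: y_p = y_c + I_c/(y_c·A) = 3.26 + 3.47186/(3.26 × 6.6052) = 3.26 + 0.161235 = 3.42123 m along the plane.

y_p = 3.42 m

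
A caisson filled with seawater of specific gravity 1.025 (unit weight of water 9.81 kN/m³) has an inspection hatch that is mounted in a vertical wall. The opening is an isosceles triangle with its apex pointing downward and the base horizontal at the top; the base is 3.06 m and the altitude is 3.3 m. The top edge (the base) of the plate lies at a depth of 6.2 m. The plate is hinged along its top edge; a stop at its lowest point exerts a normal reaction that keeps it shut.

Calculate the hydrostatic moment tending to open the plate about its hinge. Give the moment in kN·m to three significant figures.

γ = 1.025 × 9.81 = 10.05525 kN/m³.
With the apex down, the centroid sits h/3 = 3.3/3 = 1.1 m below the base (the top edge), so the centroid depth is h_c = 6.2 + 1.1 = 7.3 m.
A = ½ × 3.06 × 3.3 = 5.049 m².
Resultant F = γ·h_c·A = 10.05525 × 7.3 × 5.049 = 370.613 kN.
I_c = b·h³/36 = 3.06 × 3.3³/36 = 3.05464 m⁴.
Centre of pressure: y_p = y_c + I_c/(y_c·A) = 7.3 + 3.05464/(7.3 × 5.049) = 7.3 + 0.0828766 = 7.38288 m along the plane.
The resultant acts 1.1 + 0.0828766 = 1.18288 m (along the plate) below the hinge at the top edge, so the moment about the hinge is M = F × 1.18288 = 370.613 × 1.18288 = 438.391 kN·m.

M ≈ 438 kN·m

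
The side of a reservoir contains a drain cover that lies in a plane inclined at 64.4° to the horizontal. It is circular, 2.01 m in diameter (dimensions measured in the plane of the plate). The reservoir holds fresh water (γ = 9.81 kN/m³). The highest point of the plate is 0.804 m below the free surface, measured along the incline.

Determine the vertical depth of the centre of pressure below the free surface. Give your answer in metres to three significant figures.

γ = 9.81 kN/m³.
Let θ = 64.4° be the plate's angle to the horizontal; measure y along the incline from where the plane meets the free surface. Vertical depth h = y·sinθ with sinθ = 0.901833.
The centroid is at the centre, 1.005 m below the top of the plate, so y_c = 0.804 + 1.005 = 1.809 m and h_c = 1.809 × 0.901833 = 1.63142 m.
A = π(1.005)² = 3.17309 m².
Resultant F = γ·h_c·A = 9.81 × 1.63142 × 3.17309 = 50.7829 kN.
I_c = πr⁴/4 = π × 1.005⁴/4 = 0.801224 m⁴.
Centre of pressure: y_p = y_c + I_c/(y_c·A) = 1.809 + 0.801224/(1.809 × 3.17309) = 1.809 + 0.139583 = 1.94858 m along the plane.
Vertically, h_p = y_p·sinθ = 1.94858 × 0.901833 = 1.75729 m.

h_p = 1.76 m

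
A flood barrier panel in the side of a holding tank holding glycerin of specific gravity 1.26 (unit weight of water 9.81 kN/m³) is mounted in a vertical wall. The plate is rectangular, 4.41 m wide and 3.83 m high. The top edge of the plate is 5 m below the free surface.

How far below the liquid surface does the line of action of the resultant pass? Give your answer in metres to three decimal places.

γ = 1.26 × 9.81 = 12.3606 kN/m³.
The centroid lies 3.83/2 = 1.915 m below the top edge, so the centroid depth is h_c = 5 + 1.915 = 6.915 m.
A = 4.41 × 3.83 = 16.8903 m².
Resultant F = γ·h_c·A = 12.3606 × 6.915 × 16.8903 = 1443.67 kN.
I_c = b·h³/12 = 4.41 × 3.83³/12 = 20.6468 m⁴.
Centre of pressure: y_p = y_c + I_c/(y_c·A) = 6.915 + 20.6468/(6.915 × 16.8903) = 6.915 + 0.176776 = 7.09178 m along the plane.

h_p = 7.092 m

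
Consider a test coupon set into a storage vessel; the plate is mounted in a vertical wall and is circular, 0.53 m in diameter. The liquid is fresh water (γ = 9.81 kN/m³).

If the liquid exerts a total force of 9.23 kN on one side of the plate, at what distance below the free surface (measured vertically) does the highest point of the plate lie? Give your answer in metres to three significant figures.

γ = 9.81 kN/m³.
A = π(0.265)² = 0.220618 m².
From F = γ·h_c·A, the centroid depth is h_c = 9.23/(9.81 × 0.220618) = 4.26473 m.
The centroid is at the centre, 0.265 m below the top of the plate, so the highest point sits at h_top = 4.26473 − 0.265 = 3.99973 m below the surface.

d_top ≈ 4.00 m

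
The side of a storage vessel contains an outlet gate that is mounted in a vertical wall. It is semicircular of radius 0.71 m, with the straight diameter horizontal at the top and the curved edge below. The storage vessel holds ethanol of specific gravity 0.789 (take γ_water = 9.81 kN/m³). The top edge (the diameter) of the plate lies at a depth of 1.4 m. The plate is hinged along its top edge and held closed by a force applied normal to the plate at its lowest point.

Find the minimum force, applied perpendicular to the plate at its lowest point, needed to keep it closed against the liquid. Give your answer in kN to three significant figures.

γ = 0.789 × 9.81 = 7.74009 kN/m³.
The centroid of a semicircle lies 4r/(3π) = 0.301333 m from the diameter, here below the top edge, so the centroid depth is h_c = 1.4 + 0.301333 = 1.70133 m.
A = πr²/2 = π × 0.71²/2 = 0.791838 m².
Resultant F = γ·h_c·A = 7.74009 × 1.70133 × 0.791838 = 10.4273 kN.
I_c = (π/8 − 8/(9π))·r⁴ = 0.109757 × 0.71⁴ = 0.0278911 m⁴.
Centre of pressure: y_p = y_c + I_c/(y_c·A) = 1.70133 + 0.0278911/(1.70133 × 0.791838) = 1.70133 + 0.0207034 = 1.72203 m along the plane.
The resultant acts 0.301333 + 0.0207034 = 0.322036 m (along the plate) below the hinge at the top edge, so the moment about the hinge is M = F × 0.322036 = 10.4273 × 0.322036 = 3.35797 kN·m.
A normal force at the bottom, 0.71 m from the hinge, must supply this moment: P = 3.35797/0.71 = 4.72954 kN.

P ≈ 4.73 kN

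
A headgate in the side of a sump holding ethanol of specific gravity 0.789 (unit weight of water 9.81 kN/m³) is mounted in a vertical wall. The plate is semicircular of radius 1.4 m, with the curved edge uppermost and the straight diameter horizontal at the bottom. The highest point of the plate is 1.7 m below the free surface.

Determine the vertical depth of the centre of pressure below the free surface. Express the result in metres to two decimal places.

h_p = 2.56 m

γ = 0.789 × 9.81 = 7.74009 kN/m³.
The centroid lies 4r/(3π) = 0.594178 m above the diameter, so r − 4r/(3π) = 1.4 − 0.594178 = 0.805822 m below the topmost point, so the centroid depth is h_c = 1.7 + 0.805822 = 2.50582 m.
A = πr²/2 = π × 1.4²/2 = 3.07876 m².
Resultant F = γ·h_c·A = 7.74009 × 2.50582 × 3.07876 = 59.7134 kN.
I_c = (π/8 − 8/(9π))·r⁴ = 0.109757 × 1.4⁴ = 0.421642 m⁴.
Centre of pressure: y_p = y_c + I_c/(y_c·A) = 2.50582 + 0.421642/(2.50582 × 3.07876) = 2.50582 + 0.0546535 = 2.56047 m along the plane.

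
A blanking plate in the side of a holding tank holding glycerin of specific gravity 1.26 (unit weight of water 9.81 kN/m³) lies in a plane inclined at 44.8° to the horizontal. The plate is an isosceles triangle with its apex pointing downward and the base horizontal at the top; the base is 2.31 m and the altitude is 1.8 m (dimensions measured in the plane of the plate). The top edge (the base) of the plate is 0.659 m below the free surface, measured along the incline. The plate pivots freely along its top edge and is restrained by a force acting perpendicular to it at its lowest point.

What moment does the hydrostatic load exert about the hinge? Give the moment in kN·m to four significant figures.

M ≈ 16.94 kN·m

γ = 1.26 × 9.81 = 12.3606 kN/m³.
Let θ = 44.8° be the plate's angle to the horizontal; measure y along the incline from where the plane meets the free surface. Vertical depth h = y·sinθ with sinθ = 0.704634.
With the apex down, the centroid sits h/3 = 1.8/3 = 0.6 m below the base (the top edge), so y_c = 0.659 + 0.6 = 1.259 m and h_c = 1.259 × 0.704634 = 0.887134 m.
A = ½ × 2.31 × 1.8 = 2.079 m².
Resultant F = γ·h_c·A = 12.3606 × 0.887134 × 2.079 = 22.7973 kN.
I_c = b·h³/36 = 2.31 × 1.8³/36 = 0.37422 m⁴.
Centre of pressure: y_p = y_c + I_c/(y_c·A) = 1.259 + 0.37422/(1.259 × 2.079) = 1.259 + 0.142971 = 1.40197 m along the plane.
The resultant acts 0.6 + 0.142971 = 0.742971 m (along the plate) below the hinge at the top edge, so the moment about the hinge is M = F × 0.742971 = 22.7973 × 0.742971 = 16.9377 kN·m.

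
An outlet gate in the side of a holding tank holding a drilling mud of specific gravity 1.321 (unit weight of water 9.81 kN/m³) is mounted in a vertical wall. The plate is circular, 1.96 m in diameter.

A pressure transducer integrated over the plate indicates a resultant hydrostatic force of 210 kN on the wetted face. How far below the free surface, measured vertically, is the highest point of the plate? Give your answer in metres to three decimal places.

γ = 1.321 × 9.81 = 12.95901 kN/m³.
A = π(0.98)² = 3.01719 m².
From F = γ·h_c·A, the centroid depth is h_c = 210/(12.95901 × 3.01719) = 5.37087 m.
The centroid is at the centre, 0.98 m below the top of the plate, so the highest point sits at h_top = 5.37087 − 0.98 = 4.39087 m below the surface.

d_top ≈ 4.391 m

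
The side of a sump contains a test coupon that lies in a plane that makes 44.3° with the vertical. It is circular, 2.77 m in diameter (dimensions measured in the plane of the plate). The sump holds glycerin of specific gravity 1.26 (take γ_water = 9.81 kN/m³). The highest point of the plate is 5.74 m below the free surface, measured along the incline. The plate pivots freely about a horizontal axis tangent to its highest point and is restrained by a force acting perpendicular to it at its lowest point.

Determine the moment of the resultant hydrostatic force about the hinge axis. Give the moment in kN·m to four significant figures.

γ = 1.26 × 9.81 = 12.3606 kN/m³.
The plate makes 44.3° with the vertical, i.e. θ = 90° − 44.3° = 45.7° to the horizontal. Measuring y along the incline from the free-surface line, vertical depth h = y·sinθ with sinθ = 0.715693.
The centroid is at the centre, 1.385 m below the top of the plate, so y_c = 5.74 + 1.385 = 7.125 m and h_c = 7.125 × 0.715693 = 5.09931 m.
A = π(1.385)² = 6.02628 m².
Resultant F = γ·h_c·A = 12.3606 × 5.09931 × 6.02628 = 379.84 kN.
I_c = πr⁴/4 = π × 1.385⁴/4 = 2.88994 m⁴.
Centre of pressure: y_p = y_c + I_c/(y_c·A) = 7.125 + 2.88994/(7.125 × 6.02628) = 7.125 + 0.0673061 = 7.19231 m along the plane.
The resultant acts 1.385 + 0.0673061 = 1.45231 m (along the plate) below the hinge at the top edge, so the moment about the hinge is M = F × 1.45231 = 379.84 × 1.45231 = 551.645 kN·m.

M ≈ 551.6 kN·m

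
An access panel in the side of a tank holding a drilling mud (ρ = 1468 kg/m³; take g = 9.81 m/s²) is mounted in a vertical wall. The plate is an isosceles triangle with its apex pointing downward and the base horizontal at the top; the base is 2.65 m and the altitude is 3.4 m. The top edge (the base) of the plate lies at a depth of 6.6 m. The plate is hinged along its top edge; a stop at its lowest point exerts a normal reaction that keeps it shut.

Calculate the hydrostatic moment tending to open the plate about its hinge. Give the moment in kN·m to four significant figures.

M ≈ 610.3 kN·m

γ = ρg = 1468 × 9.81 / 1000 = 14.40108 kN/m³.
With the apex down, the centroid sits h/3 = 3.4/3 = 1.13333 m below the base (the top edge), so the centroid depth is h_c = 6.6 + 1.13333 = 7.73333 m.
A = ½ × 2.65 × 3.4 = 4.505 m².
Resultant F = γ·h_c·A = 14.40108 × 7.73333 × 4.505 = 501.714 kN.
I_c = b·h³/36 = 2.65 × 3.4³/36 = 2.89321 m⁴.
Centre of pressure: y_p = y_c + I_c/(y_c·A) = 7.73333 + 2.89321/(7.73333 × 4.505) = 7.73333 + 0.083046 = 7.81638 m along the plane.
The resultant acts 1.13333 + 0.083046 = 1.21638 m (along the plate) below the hinge at the top edge, so the moment about the hinge is M = F × 1.21638 = 501.714 × 1.21638 = 610.275 kN·m.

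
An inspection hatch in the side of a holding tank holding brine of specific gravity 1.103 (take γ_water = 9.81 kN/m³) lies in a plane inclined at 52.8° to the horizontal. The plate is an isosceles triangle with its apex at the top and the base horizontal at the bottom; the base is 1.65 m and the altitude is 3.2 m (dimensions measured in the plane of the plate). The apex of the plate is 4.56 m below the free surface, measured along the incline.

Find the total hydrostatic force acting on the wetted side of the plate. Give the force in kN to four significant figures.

F ≈ 152.3 kN

γ = 1.103 × 9.81 = 10.82043 kN/m³.
Let θ = 52.8° be the plate's angle to the horizontal; measure y along the incline from where the plane meets the free surface. Vertical depth h = y·sinθ with sinθ = 0.796530.
With the apex up, the centroid sits 2h/3 = 2 × 3.2/3 = 2.13333 m below the apex, so y_c = 4.56 + 2.13333 = 6.69333 m and h_c = 6.69333 × 0.796530 = 5.33144 m.
A = ½ × 1.65 × 3.2 = 2.64 m².
Resultant F = γ·h_c·A = 10.82043 × 5.33144 × 2.64 = 152.298 kN.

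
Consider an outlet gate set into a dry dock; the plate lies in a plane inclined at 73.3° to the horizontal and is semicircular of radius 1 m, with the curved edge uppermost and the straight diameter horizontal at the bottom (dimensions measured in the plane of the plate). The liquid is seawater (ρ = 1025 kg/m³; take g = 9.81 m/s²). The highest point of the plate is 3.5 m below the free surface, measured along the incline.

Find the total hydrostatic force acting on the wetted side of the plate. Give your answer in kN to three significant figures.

F ≈ 61.7 kN

γ = ρg = 1025 × 9.81 / 1000 = 10.05525 kN/m³.
Let θ = 73.3° be the plate's angle to the horizontal; measure y along the incline from where the plane meets the free surface. Vertical depth h = y·sinθ with sinθ = 0.957822.
The centroid lies 4r/(3π) = 0.424413 m above the diameter, so r − 4r/(3π) = 1 − 0.424413 = 0.575587 m below the topmost point, so y_c = 3.5 + 0.575587 = 4.07559 m and h_c = 4.07559 × 0.957822 = 3.90369 m.
A = πr²/2 = π × 1²/2 = 1.5708 m².
Resultant F = γ·h_c·A = 10.05525 × 3.90369 × 1.5708 = 61.658 kN.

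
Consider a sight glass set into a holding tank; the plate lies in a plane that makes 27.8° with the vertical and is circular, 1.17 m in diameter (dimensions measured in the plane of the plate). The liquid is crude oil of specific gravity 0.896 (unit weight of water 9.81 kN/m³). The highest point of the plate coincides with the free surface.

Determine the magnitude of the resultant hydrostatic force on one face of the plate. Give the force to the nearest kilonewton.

γ = 0.896 × 9.81 = 8.78976 kN/m³.
The plate makes 27.8° with the vertical, i.e. θ = 90° − 27.8° = 62.2° to the horizontal. Measuring y along the incline from the free-surface line, vertical depth h = y·sinθ with sinθ = 0.884581.
The centroid is at the centre, 0.585 m below the top of the plate, so y_c = 0.585 m and h_c = 0.585 × 0.884581 = 0.51748 m.
A = π(0.585)² = 1.07513 m².
Resultant F = γ·h_c·A = 8.78976 × 0.51748 × 1.07513 = 4.89026 kN.

F ≈ 5 kN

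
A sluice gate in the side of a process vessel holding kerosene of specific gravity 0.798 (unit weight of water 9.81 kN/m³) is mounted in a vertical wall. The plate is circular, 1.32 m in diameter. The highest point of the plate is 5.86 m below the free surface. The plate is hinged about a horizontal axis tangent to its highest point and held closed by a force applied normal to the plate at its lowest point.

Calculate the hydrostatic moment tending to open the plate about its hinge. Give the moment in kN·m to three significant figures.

γ = 0.798 × 9.81 = 7.82838 kN/m³.
The centroid is at the centre, 0.66 m below the top of the plate, so the centroid depth is h_c = 5.86 + 0.66 = 6.52 m.
A = π(0.66)² = 1.36848 m².
Resultant F = γ·h_c·A = 7.82838 × 6.52 × 1.36848 = 69.8486 kN.
I_c = πr⁴/4 = π × 0.66⁴/4 = 0.149027 m⁴.
Centre of pressure: y_p = y_c + I_c/(y_c·A) = 6.52 + 0.149027/(6.52 × 1.36848) = 6.52 + 0.0167024 = 6.5367 m along the plane.
The resultant acts 0.66 + 0.0167024 = 0.676702 m (along the plate) below the hinge at the top edge, so the moment about the hinge is M = F × 0.676702 = 69.8486 × 0.676702 = 47.2667 kN·m.

M ≈ 47.3 kN·m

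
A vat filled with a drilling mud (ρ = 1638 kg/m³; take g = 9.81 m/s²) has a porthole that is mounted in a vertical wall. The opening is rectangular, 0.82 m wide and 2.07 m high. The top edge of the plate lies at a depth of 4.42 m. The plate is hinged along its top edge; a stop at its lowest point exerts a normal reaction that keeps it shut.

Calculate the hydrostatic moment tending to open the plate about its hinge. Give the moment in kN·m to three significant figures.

γ = ρg = 1638 × 9.81 / 1000 = 16.06878 kN/m³.
The centroid lies 2.07/2 = 1.035 m below the top edge, so the centroid depth is h_c = 4.42 + 1.035 = 5.455 m.
A = 0.82 × 2.07 = 1.6974 m².
Resultant F = γ·h_c·A = 16.06878 × 5.455 × 1.6974 = 148.786 kN.
I_c = b·h³/12 = 0.82 × 2.07³/12 = 0.606099 m⁴.
Centre of pressure: y_p = y_c + I_c/(y_c·A) = 5.455 + 0.606099/(5.455 × 1.6974) = 5.455 + 0.0654583 = 5.52046 m along the plane.
The resultant acts 1.035 + 0.0654583 = 1.10046 m (along the plate) below the hinge at the top edge, so the moment about the hinge is M = F × 1.10046 = 148.786 × 1.10046 = 163.733 kN·m.

M ≈ 164 kN·m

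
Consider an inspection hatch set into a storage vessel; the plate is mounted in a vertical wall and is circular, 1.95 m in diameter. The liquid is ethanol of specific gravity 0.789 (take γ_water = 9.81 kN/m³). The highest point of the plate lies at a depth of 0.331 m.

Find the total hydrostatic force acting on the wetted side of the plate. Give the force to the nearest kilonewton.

γ = 0.789 × 9.81 = 7.74009 kN/m³.
The centroid is at the centre, 0.975 m below the top of the plate, so the centroid depth is h_c = 0.331 + 0.975 = 1.306 m.
A = π(0.975)² = 2.98648 m².
Resultant F = γ·h_c·A = 7.74009 × 1.306 × 2.98648 = 30.189 kN.

F ≈ 30 kN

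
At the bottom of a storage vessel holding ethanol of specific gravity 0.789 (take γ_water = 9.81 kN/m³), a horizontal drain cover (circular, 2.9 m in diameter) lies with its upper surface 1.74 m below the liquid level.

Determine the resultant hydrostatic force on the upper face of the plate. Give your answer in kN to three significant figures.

F ≈ 89.0 kN

γ = 0.789 × 9.81 = 7.74009 kN/m³.
The plate is horizontal, so pressure is uniform at p = γ·h = 7.74009 × 1.74 = 13.4678 kN/m².
A = π(1.45)² = 6.6052 m².
F = p·A = 13.4678 × 6.6052 = 88.9575 kN.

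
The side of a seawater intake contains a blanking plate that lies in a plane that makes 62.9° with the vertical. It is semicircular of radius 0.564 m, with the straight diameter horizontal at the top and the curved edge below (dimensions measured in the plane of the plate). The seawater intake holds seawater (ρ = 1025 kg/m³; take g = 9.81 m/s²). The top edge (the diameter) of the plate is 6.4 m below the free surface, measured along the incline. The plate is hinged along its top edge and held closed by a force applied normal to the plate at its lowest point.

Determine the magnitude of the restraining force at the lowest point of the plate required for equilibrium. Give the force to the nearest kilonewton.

γ = ρg = 1025 × 9.81 / 1000 = 10.05525 kN/m³.
The plate makes 62.9° with the vertical, i.e. θ = 90° − 62.9° = 27.1° to the horizontal. Measuring y along the incline from the free-surface line, vertical depth h = y·sinθ with sinθ = 0.455545.
The centroid of a semicircle lies 4r/(3π) = 0.239369 m from the diameter, here below the top edge, so y_c = 6.4 + 0.239369 = 6.63937 m and h_c = 6.63937 × 0.455545 = 3.02453 m.
A = πr²/2 = π × 0.564²/2 = 0.499664 m².
Resultant F = γ·h_c·A = 10.05525 × 3.02453 × 0.499664 = 15.196 kN.
I_c = (π/8 − 8/(9π))·r⁴ = 0.109757 × 0.564⁴ = 0.0111058 m⁴.
Centre of pressure: y_p = y_c + I_c/(y_c·A) = 6.63937 + 0.0111058/(6.63937 × 0.499664) = 6.63937 + 0.00334769 = 6.64272 m along the plane.
The resultant acts 0.239369 + 0.00334769 = 0.242717 m (along the plate) below the hinge at the top edge, so the moment about the hinge is M = F × 0.242717 = 15.196 × 0.242717 = 3.68833 kN·m.
A normal force at the bottom, 0.564 m from the hinge, must supply this moment: P = 3.68833/0.564 = 6.53959 kN.

P ≈ 7 kN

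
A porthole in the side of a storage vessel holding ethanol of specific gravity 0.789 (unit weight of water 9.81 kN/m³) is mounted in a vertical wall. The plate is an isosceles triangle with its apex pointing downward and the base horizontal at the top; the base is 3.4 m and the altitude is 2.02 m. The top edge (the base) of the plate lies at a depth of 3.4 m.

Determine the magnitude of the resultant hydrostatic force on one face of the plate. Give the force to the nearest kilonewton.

γ = 0.789 × 9.81 = 7.74009 kN/m³.
With the apex down, the centroid sits h/3 = 2.02/3 = 0.673333 m below the base (the top edge), so the centroid depth is h_c = 3.4 + 0.673333 = 4.07333 m.
A = ½ × 3.4 × 2.02 = 3.434 m².
Resultant F = γ·h_c·A = 7.74009 × 4.07333 × 3.434 = 108.267 kN.

F ≈ 108 kN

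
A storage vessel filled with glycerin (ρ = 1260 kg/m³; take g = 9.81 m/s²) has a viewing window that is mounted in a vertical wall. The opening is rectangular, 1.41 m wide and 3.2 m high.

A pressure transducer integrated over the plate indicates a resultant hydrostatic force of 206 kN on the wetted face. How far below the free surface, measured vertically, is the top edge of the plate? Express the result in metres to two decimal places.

d_top ≈ 2.09 m

γ = ρg = 1260 × 9.81 / 1000 = 12.3606 kN/m³.
A = 1.41 × 3.2 = 4.512 m².
From F = γ·h_c·A, the centroid depth is h_c = 206/(12.3606 × 4.512) = 3.69367 m.
The centroid lies 3.2/2 = 1.6 m below the top edge, so the top edge sits at h_top = 3.69367 − 1.6 = 2.09367 m below the surface.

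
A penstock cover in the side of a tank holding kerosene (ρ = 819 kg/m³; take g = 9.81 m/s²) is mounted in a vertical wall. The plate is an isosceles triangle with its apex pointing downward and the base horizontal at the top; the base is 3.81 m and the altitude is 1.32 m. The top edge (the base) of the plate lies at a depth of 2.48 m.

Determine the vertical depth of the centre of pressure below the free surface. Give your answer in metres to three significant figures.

h_p = 2.95 m

γ = ρg = 819 × 9.81 / 1000 = 8.03439 kN/m³.
With the apex down, the centroid sits h/3 = 1.32/3 = 0.44 m below the base (the top edge), so the centroid depth is h_c = 2.48 + 0.44 = 2.92 m.
A = ½ × 3.81 × 1.32 = 2.5146 m².
Resultant F = γ·h_c·A = 8.03439 × 2.92 × 2.5146 = 58.9936 kN.
I_c = b·h³/36 = 3.81 × 1.32³/36 = 0.243413 m⁴.
Centre of pressure: y_p = y_c + I_c/(y_c·A) = 2.92 + 0.243413/(2.92 × 2.5146) = 2.92 + 0.0331506 = 2.95315 m along the plane.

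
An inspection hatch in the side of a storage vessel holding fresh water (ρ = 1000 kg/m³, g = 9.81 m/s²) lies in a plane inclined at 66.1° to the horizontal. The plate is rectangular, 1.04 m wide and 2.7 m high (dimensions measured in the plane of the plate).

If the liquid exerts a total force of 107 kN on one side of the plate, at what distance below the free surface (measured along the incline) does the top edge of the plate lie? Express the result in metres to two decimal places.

y_top ≈ 2.90 m

γ = ρg = 1000 × 9.81 = 9810 N/m³ = 9.81 kN/m³.
A = 1.04 × 2.7 = 2.808 m².
From F = γ·h_c·A, the centroid depth is h_c = 107/(9.81 × 2.808) = 3.88434 m.
Let θ = 66.1° be the plate's angle to the horizontal; measure y along the incline from where the plane meets the free surface. Vertical depth h = y·sinθ with sinθ = 0.914254.
Along the incline, y_c = h_c/sinθ = 3.88434/0.914254 = 4.24864 m.
The centroid lies 2.7/2 = 1.35 m below the top edge, so the top edge sits at y_top = 4.24864 − 1.35 = 2.89864 m along the incline.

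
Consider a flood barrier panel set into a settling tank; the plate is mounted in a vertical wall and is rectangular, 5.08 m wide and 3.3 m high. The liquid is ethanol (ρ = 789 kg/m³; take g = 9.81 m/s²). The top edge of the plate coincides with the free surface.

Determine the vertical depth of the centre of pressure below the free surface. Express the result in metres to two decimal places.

γ = ρg = 789 × 9.81 / 1000 = 7.74009 kN/m³.
The centroid lies 3.3/2 = 1.65 m below the top edge, so the centroid depth is h_c = 1.65 m.
A = 5.08 × 3.3 = 16.764 m².
Resultant F = γ·h_c·A = 7.74009 × 1.65 × 16.764 = 214.096 kN.
I_c = b·h³/12 = 5.08 × 3.3³/12 = 15.2133 m⁴.
Centre of pressure: y_p = y_c + I_c/(y_c·A) = 1.65 + 15.2133/(1.65 × 16.764) = 1.65 + 0.549999 = 2.2 m along the plane.

h_p = 2.20 m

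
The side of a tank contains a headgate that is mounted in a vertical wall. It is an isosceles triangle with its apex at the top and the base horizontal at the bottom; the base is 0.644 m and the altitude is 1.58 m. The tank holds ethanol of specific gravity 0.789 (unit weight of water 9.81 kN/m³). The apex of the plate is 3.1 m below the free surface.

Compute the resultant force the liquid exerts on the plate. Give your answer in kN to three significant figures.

γ = 0.789 × 9.81 = 7.74009 kN/m³.
With the apex up, the centroid sits 2h/3 = 2 × 1.58/3 = 1.05333 m below the apex, so the centroid depth is h_c = 3.1 + 1.05333 = 4.15333 m.
A = ½ × 0.644 × 1.58 = 0.50876 m².
Resultant F = γ·h_c·A = 7.74009 × 4.15333 × 0.50876 = 16.3552 kN.

F ≈ 16.4 kN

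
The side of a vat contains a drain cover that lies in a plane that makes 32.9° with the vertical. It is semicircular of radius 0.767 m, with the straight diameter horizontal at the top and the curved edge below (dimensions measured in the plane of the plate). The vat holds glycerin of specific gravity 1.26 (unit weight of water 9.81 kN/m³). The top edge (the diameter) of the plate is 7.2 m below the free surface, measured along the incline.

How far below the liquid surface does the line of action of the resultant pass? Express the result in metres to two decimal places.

h_p = 6.32 m

γ = 1.26 × 9.81 = 12.3606 kN/m³.
The plate makes 32.9° with the vertical, i.e. θ = 90° − 32.9° = 57.1° to the horizontal. Measuring y along the incline from the free-surface line, vertical depth h = y·sinθ with sinθ = 0.839620.
The centroid of a semicircle lies 4r/(3π) = 0.325525 m from the diameter, here below the top edge, so y_c = 7.2 + 0.325525 = 7.52553 m and h_c = 7.52553 × 0.839620 = 6.31859 m.
A = πr²/2 = π × 0.767²/2 = 0.924082 m².
Resultant F = γ·h_c·A = 12.3606 × 6.31859 × 0.924082 = 72.1722 kN.
I_c = (π/8 − 8/(9π))·r⁴ = 0.109757 × 0.767⁴ = 0.0379851 m⁴.
Centre of pressure: y_p = y_c + I_c/(y_c·A) = 7.52553 + 0.0379851/(7.52553 × 0.924082) = 7.52553 + 0.00546218 = 7.53099 m along the plane.
Vertically, h_p = y_p·sinθ = 7.53099 × 0.839620 = 6.32317 m.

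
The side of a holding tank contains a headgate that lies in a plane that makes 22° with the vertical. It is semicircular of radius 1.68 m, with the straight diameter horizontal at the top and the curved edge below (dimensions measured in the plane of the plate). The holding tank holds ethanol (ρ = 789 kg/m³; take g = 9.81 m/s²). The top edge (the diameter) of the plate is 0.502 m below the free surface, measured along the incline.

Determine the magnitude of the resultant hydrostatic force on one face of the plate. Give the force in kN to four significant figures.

F ≈ 38.66 kN

γ = ρg = 789 × 9.81 / 1000 = 7.74009 kN/m³.
The plate makes 22° with the vertical, i.e. θ = 90° − 22° = 68° to the horizontal. Measuring y along the incline from the free-surface line, vertical depth h = y·sinθ with sinθ = 0.927184.
The centroid of a semicircle lies 4r/(3π) = 0.713014 m from the diameter, here below the top edge, so y_c = 0.502 + 0.713014 = 1.21501 m and h_c = 1.21501 × 0.927184 = 1.12654 m.
A = πr²/2 = π × 1.68²/2 = 4.43342 m².
Resultant F = γ·h_c·A = 7.74009 × 1.12654 × 4.43342 = 38.6573 kN.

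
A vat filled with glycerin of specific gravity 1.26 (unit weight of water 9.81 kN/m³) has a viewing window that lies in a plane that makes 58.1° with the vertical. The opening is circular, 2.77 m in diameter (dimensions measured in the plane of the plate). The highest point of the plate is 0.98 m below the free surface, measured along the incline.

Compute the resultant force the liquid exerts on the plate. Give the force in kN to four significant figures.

γ = 1.26 × 9.81 = 12.3606 kN/m³.
The plate makes 58.1° with the vertical, i.e. θ = 90° − 58.1° = 31.9° to the horizontal. Measuring y along the incline from the free-surface line, vertical depth h = y·sinθ with sinθ = 0.528438.
The centroid is at the centre, 1.385 m below the top of the plate, so y_c = 0.98 + 1.385 = 2.365 m and h_c = 2.365 × 0.528438 = 1.24976 m.
A = π(1.385)² = 6.02628 m².
Resultant F = γ·h_c·A = 12.3606 × 1.24976 × 6.02628 = 93.0927 kN.

F ≈ 93.09 kN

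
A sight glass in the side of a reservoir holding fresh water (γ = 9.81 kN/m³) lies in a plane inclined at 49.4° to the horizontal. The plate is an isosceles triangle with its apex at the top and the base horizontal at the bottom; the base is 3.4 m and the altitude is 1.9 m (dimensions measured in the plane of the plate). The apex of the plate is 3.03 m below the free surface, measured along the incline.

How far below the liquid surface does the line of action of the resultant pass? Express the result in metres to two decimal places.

γ = 9.81 kN/m³.
Let θ = 49.4° be the plate's angle to the horizontal; measure y along the incline from where the plane meets the free surface. Vertical depth h = y·sinθ with sinθ = 0.759271.
With the apex up, the centroid sits 2h/3 = 2 × 1.9/3 = 1.26667 m below the apex, so y_c = 3.03 + 1.26667 = 4.29667 m and h_c = 4.29667 × 0.759271 = 3.26234 m.
A = ½ × 3.4 × 1.9 = 3.23 m².
Resultant F = γ·h_c·A = 9.81 × 3.26234 × 3.23 = 103.371 kN.
I_c = b·h³/36 = 3.4 × 1.9³/36 = 0.647794 m⁴.
Centre of pressure: y_p = y_c + I_c/(y_c·A) = 4.29667 + 0.647794/(4.29667 × 3.23) = 4.29667 + 0.0466769 = 4.34335 m along the plane.
Vertically, h_p = y_p·sinθ = 4.34335 × 0.759271 = 3.29778 m.

h_p = 3.30 m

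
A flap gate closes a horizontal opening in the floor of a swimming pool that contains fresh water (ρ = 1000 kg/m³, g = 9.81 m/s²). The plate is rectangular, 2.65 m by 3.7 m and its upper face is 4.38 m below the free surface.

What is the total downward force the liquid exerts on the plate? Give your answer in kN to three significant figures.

F ≈ 421 kN

γ = ρg = 1000 × 9.81 = 9810 N/m³ = 9.81 kN/m³.
The plate is horizontal, so pressure is uniform at p = γ·h = 9.81 × 4.38 = 42.9678 kN/m².
A = 2.65 × 3.7 = 9.805 m².
F = p·A = 42.9678 × 9.805 = 421.299 kN.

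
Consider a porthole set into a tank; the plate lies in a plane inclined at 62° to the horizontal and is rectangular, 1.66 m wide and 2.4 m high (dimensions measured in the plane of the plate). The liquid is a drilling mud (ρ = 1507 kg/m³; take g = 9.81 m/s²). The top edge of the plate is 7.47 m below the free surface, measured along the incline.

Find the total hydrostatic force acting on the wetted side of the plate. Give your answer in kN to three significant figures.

F ≈ 451 kN

γ = ρg = 1507 × 9.81 / 1000 = 14.78367 kN/m³.
Let θ = 62° be the plate's angle to the horizontal; measure y along the incline from where the plane meets the free surface. Vertical depth h = y·sinθ with sinθ = 0.882948.
The centroid lies 2.4/2 = 1.2 m below the top edge, so y_c = 7.47 + 1.2 = 8.67 m and h_c = 8.67 × 0.882948 = 7.65516 m.
A = 1.66 × 2.4 = 3.984 m².
Resultant F = γ·h_c·A = 14.78367 × 7.65516 × 3.984 = 450.875 kN.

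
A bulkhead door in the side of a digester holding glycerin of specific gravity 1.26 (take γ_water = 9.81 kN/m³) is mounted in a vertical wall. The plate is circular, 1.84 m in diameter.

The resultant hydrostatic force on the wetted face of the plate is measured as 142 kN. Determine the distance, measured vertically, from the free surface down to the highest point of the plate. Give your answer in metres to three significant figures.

γ = 1.26 × 9.81 = 12.3606 kN/m³.
A = π(0.92)² = 2.65904 m².
From F = γ·h_c·A, the centroid depth is h_c = 142/(12.3606 × 2.65904) = 4.3204 m.
The centroid is at the centre, 0.92 m below the top of the plate, so the highest point sits at h_top = 4.3204 − 0.92 = 3.4004 m below the surface.

d_top ≈ 3.40 m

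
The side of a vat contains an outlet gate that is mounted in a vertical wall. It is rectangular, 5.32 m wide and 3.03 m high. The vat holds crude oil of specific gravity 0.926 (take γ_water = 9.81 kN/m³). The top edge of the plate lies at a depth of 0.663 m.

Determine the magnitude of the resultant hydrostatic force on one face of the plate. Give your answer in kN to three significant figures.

F ≈ 319 kN

γ = 0.926 × 9.81 = 9.08406 kN/m³.
The centroid lies 3.03/2 = 1.515 m below the top edge, so the centroid depth is h_c = 0.663 + 1.515 = 2.178 m.
A = 5.32 × 3.03 = 16.1196 m².
Resultant F = γ·h_c·A = 9.08406 × 2.178 × 16.1196 = 318.928 kN.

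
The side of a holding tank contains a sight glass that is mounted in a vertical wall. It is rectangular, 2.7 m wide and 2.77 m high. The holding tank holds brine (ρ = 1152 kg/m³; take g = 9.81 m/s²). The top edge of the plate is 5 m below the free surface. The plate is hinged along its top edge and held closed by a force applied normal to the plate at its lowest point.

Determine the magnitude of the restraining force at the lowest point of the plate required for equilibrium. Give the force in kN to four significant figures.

P ≈ 289.3 kN

γ = ρg = 1152 × 9.81 / 1000 = 11.30112 kN/m³.
The centroid lies 2.77/2 = 1.385 m below the top edge, so the centroid depth is h_c = 5 + 1.385 = 6.385 m.
A = 2.7 × 2.77 = 7.479 m².
Resultant F = γ·h_c·A = 11.30112 × 6.385 × 7.479 = 539.667 kN.
I_c = b·h³/12 = 2.7 × 2.77³/12 = 4.78213 m⁴.
Centre of pressure: y_p = y_c + I_c/(y_c·A) = 6.385 + 4.78213/(6.385 × 7.479) = 6.385 + 0.100142 = 6.48514 m along the plane.
The resultant acts 1.385 + 0.100142 = 1.48514 m (along the plate) below the hinge at the top edge, so the moment about the hinge is M = F × 1.48514 = 539.667 × 1.48514 = 801.481 kN·m.
A normal force at the bottom, 2.77 m from the hinge, must supply this moment: P = 801.481/2.77 = 289.343 kN.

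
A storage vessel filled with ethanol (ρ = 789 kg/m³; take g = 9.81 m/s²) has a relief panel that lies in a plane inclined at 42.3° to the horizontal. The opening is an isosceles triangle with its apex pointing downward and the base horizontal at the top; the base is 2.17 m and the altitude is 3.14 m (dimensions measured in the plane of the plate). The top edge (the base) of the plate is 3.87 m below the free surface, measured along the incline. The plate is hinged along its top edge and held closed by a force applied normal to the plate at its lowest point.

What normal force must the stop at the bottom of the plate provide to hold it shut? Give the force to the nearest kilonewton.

P ≈ 32 kN

γ = ρg = 789 × 9.81 / 1000 = 7.74009 kN/m³.
Let θ = 42.3° be the plate's angle to the horizontal; measure y along the incline from where the plane meets the free surface. Vertical depth h = y·sinθ with sinθ = 0.673013.
With the apex down, the centroid sits h/3 = 3.14/3 = 1.04667 m below the base (the top edge), so y_c = 3.87 + 1.04667 = 4.91667 m and h_c = 4.91667 × 0.673013 = 3.30898 m.
A = ½ × 2.17 × 3.14 = 3.4069 m².
Resultant F = γ·h_c·A = 7.74009 × 3.30898 × 3.4069 = 87.2569 kN.
I_c = b·h³/36 = 2.17 × 3.14³/36 = 1.86615 m⁴.
Centre of pressure: y_p = y_c + I_c/(y_c·A) = 4.91667 + 1.86615/(4.91667 × 3.4069) = 4.91667 + 0.111408 = 5.02808 m along the plane.
The resultant acts 1.04667 + 0.111408 = 1.15808 m (along the plate) below the hinge at the top edge, so the moment about the hinge is M = F × 1.15808 = 87.2569 × 1.15808 = 101.05 kN·m.
A normal force at the bottom, 3.14 m from the hinge, must supply this moment: P = 101.05/3.14 = 32.1815 kN.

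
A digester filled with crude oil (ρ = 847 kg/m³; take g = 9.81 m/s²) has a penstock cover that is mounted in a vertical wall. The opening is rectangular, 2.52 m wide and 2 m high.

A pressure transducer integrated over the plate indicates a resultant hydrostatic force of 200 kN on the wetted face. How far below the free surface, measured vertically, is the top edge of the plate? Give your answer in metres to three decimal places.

γ = ρg = 847 × 9.81 / 1000 = 8.30907 kN/m³.
A = 2.52 × 2 = 5.04 m².
From F = γ·h_c·A, the centroid depth is h_c = 200/(8.30907 × 5.04) = 4.77581 m.
The centroid lies 2/2 = 1 m below the top edge, so the top edge sits at h_top = 4.77581 − 1 = 3.77581 m below the surface.

d_top ≈ 3.776 m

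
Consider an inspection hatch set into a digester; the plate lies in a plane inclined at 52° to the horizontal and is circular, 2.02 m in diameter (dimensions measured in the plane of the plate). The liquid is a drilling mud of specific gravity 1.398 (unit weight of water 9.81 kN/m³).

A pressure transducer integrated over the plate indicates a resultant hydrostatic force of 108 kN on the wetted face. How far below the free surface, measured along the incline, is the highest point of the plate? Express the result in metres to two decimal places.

y_top ≈ 2.11 m

γ = 1.398 × 9.81 = 13.71438 kN/m³.
A = π(1.01)² = 3.20474 m².
From F = γ·h_c·A, the centroid depth is h_c = 108/(13.71438 × 3.20474) = 2.45728 m.
Let θ = 52° be the plate's angle to the horizontal; measure y along the incline from where the plane meets the free surface. Vertical depth h = y·sinθ with sinθ = 0.788011.
Along the incline, y_c = h_c/sinθ = 2.45728/0.788011 = 3.11833 m.
The centroid is at the centre, 1.01 m below the top of the plate, so the highest point sits at y_top = 3.11833 − 1.01 = 2.10833 m along the incline.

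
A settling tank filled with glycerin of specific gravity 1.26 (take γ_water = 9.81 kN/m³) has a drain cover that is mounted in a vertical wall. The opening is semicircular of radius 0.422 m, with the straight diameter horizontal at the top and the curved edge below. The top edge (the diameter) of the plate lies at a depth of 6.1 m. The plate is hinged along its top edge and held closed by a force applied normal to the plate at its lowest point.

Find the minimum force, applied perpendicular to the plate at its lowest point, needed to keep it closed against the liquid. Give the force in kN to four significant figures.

γ = 1.26 × 9.81 = 12.3606 kN/m³.
The centroid of a semicircle lies 4r/(3π) = 0.179102 m from the diameter, here below the top edge, so the centroid depth is h_c = 6.1 + 0.179102 = 6.2791 m.
A = πr²/2 = π × 0.422²/2 = 0.279734 m².
Resultant F = γ·h_c·A = 12.3606 × 6.2791 × 0.279734 = 21.7111 kN.
I_c = (π/8 − 8/(9π))·r⁴ = 0.109757 × 0.422⁴ = 0.00348082 m⁴.
Centre of pressure: y_p = y_c + I_c/(y_c·A) = 6.2791 + 0.00348082/(6.2791 × 0.279734) = 6.2791 + 0.0019817 = 6.28108 m along the plane.
The resultant acts 0.179102 + 0.0019817 = 0.181084 m (along the plate) below the hinge at the top edge, so the moment about the hinge is M = F × 0.181084 = 21.7111 × 0.181084 = 3.93153 kN·m.
A normal force at the bottom, 0.422 m from the hinge, must supply this moment: P = 3.93153/0.422 = 9.31642 kN.

P ≈ 9.316 kN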